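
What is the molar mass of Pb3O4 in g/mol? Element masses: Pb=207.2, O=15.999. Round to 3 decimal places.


M = sum(count * atomic_mass) over atoms.
M = 3*207.2 + 4*15.999
M = 621.6 + 63.996
M = 685.596 g/mol, rounded to 3 dp:

685.596 g/mol


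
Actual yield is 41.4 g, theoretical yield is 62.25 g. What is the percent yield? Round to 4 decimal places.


% yield = 100 * actual / theoretical
% yield = 100 * 41.4 / 62.25
% yield = 66.5060241 %, rounded to 4 dp:

66.5060 %


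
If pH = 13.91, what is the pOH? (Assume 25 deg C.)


At 25 deg C, pH + pOH = 14.
pOH = 14 - pH = 14 - 13.91
pOH = 0.09:

0.09


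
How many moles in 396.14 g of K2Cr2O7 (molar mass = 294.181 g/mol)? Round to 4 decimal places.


n = mass / M
n = 396.14 / 294.181
n = 1.34658595 mol, rounded to 4 dp:

1.3466 mol


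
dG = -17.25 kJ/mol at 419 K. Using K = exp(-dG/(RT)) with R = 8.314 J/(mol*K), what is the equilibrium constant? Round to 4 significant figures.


dG is in kJ/mol; multiply by 1000 to match R in J/(mol*K).
RT = 8.314 * 419 = 3483.566 J/mol
exponent = -dG*1000 / (RT) = -(-17.25*1000) / 3483.566 = 4.95182236
K = exp(4.95182236)
K = 141.43247, rounded to 4 significant figures:

141.4


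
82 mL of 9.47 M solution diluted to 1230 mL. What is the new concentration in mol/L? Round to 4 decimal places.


Dilution: M1*V1 = M2*V2, solve for M2.
M2 = M1*V1 / V2
M2 = 9.47 * 82 / 1230
M2 = 776.54 / 1230
M2 = 0.63133333 mol/L, rounded to 4 dp:

0.6313 mol/L


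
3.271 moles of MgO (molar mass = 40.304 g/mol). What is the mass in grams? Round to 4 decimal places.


mass = n * M
mass = 3.271 * 40.304
mass = 131.834384 g, rounded to 4 dp:

131.8344 g


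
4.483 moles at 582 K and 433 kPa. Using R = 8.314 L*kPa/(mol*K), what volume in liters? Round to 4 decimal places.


PV = nRT, solve for V = nRT / P.
nRT = 4.483 * 8.314 * 582 = 21692.1073
V = 21692.1073 / 433
V = 50.0972455 L, rounded to 4 dp:

50.0972 L


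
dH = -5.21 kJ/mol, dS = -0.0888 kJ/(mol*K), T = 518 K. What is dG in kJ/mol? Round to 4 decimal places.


Gibbs: dG = dH - T*dS (consistent units, dS already in kJ/(mol*K)).
T*dS = 518 * -0.0888 = -45.9984
dG = -5.21 - (-45.9984)
dG = 40.7884 kJ/mol, rounded to 4 dp:

40.7884 kJ/mol


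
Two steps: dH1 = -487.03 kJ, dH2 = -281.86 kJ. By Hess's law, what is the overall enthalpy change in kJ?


Hess's law: enthalpy is a state function, so add the step enthalpies.
dH_total = dH1 + dH2 = -487.03 + (-281.86)
dH_total = -768.89 kJ:

-768.89 kJ


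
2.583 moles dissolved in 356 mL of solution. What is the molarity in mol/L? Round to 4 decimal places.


Convert volume to liters: V_L = V_mL / 1000.
V_L = 356 / 1000 = 0.356 L
M = n / V_L = 2.583 / 0.356
M = 7.25561798 mol/L, rounded to 4 dp:

7.2556 mol/L


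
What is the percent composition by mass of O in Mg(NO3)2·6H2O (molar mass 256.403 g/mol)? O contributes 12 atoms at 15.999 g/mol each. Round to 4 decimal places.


pct = 100 * (n_elem * M_elem) / M_total
mass_contribution = 12 * 15.999 = 191.988 g/mol
pct = 100 * 191.988 / 256.403
pct = 74.87743903 %, rounded to 4 dp:

74.8774 %


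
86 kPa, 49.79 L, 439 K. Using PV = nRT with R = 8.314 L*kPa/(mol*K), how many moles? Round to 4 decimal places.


PV = nRT, solve for n = PV / (RT).
PV = 86 * 49.79 = 4281.94
RT = 8.314 * 439 = 3649.846
n = 4281.94 / 3649.846
n = 1.17318375 mol, rounded to 4 dp:

1.1732 mol


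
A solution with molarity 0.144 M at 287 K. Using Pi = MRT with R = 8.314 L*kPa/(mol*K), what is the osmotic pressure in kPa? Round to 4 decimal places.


Osmotic pressure (van't Hoff): Pi = M*R*T.
RT = 8.314 * 287 = 2386.118
Pi = 0.144 * 2386.118
Pi = 343.600992 kPa, rounded to 4 dp:

343.6010 kPa


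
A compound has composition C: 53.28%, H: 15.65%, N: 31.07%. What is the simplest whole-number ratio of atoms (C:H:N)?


Assume 100 g of compound, divide each mass% by atomic mass to get moles, then normalize by the smallest to get a raw atom ratio.
Moles per 100 g: C: 53.28/12.011 = 4.4359, H: 15.65/1.008 = 15.5258, N: 31.07/14.007 = 2.2182
Raw ratio (divide by min = 2.2182): C: 2.0, H: 6.999, N: 1.0
Multiply by 1 to clear fractions: C: 2.0 ~= 2, H: 6.999 ~= 7, N: 1.0 ~= 1
Reduce by GCD to get the simplest whole-number ratio:

2:7:1


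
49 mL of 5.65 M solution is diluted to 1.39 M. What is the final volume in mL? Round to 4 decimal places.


Dilution: M1*V1 = M2*V2, solve for V2.
V2 = M1*V1 / M2
V2 = 5.65 * 49 / 1.39
V2 = 276.85 / 1.39
V2 = 199.17266187 mL, rounded to 4 dp:

199.1727 mL


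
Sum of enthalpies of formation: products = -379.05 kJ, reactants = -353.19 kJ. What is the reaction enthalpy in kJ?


dH_rxn = sum(dH_f products) - sum(dH_f reactants)
dH_rxn = -379.05 - (-353.19)
dH_rxn = -25.86 kJ:

-25.86 kJ


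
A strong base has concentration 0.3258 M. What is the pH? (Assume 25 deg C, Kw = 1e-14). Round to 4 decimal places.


A strong base dissociates completely, so [OH-] equals the given concentration.
pOH = -log10([OH-]) = -log10(0.3258) = 0.487049
pH = 14 - pOH = 14 - 0.487049
pH = 13.512951, rounded to 4 dp:

13.5130


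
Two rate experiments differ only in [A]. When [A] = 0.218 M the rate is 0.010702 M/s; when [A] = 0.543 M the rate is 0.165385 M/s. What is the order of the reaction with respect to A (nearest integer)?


Rate is proportional to [A]^n, so rate2/rate1 = ([A]2/[A]1)^n. Take logs to solve for n.
rate2/rate1 = 0.165385 / 0.010702 = 15.4537
[A]2/[A]1 = 0.543 / 0.218 = 2.4908
n = ln(15.4537) / ln(2.4908) = 3.0
Nearest integer order:

3


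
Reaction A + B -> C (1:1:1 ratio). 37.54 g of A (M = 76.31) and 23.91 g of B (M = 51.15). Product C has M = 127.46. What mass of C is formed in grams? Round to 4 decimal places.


Find moles of each reactant; the smaller value is the limiting reagent in a 1:1:1 reaction, so moles_C equals moles of the limiter.
n_A = mass_A / M_A = 37.54 / 76.31 = 0.491941 mol
n_B = mass_B / M_B = 23.91 / 51.15 = 0.467449 mol
Limiting reagent: B (smaller), n_limiting = 0.467449 mol
mass_C = n_limiting * M_C = 0.467449 * 127.46
mass_C = 59.58104954 g, rounded to 4 dp:

59.5810 g


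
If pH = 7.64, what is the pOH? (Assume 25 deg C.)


At 25 deg C, pH + pOH = 14.
pOH = 14 - pH = 14 - 7.64
pOH = 6.36:

6.36


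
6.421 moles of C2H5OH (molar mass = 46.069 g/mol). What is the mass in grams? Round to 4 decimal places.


mass = n * M
mass = 6.421 * 46.069
mass = 295.809049 g, rounded to 4 dp:

295.8090 g


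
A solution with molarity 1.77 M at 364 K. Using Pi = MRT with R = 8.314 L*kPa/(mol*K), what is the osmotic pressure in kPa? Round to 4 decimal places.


Osmotic pressure (van't Hoff): Pi = M*R*T.
RT = 8.314 * 364 = 3026.296
Pi = 1.77 * 3026.296
Pi = 5356.54392 kPa, rounded to 4 dp:

5356.5439 kPa


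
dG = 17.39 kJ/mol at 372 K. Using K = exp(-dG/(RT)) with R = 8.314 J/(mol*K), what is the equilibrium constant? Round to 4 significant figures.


dG is in kJ/mol; multiply by 1000 to match R in J/(mol*K).
RT = 8.314 * 372 = 3092.808 J/mol
exponent = -dG*1000 / (RT) = -(17.39*1000) / 3092.808 = -5.62272213
K = exp(-5.62272213)
K = 0.0036147878, rounded to 4 significant figures:

0.003615


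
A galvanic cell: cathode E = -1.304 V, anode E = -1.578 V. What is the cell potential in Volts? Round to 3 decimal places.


Standard cell potential: E_cell = E_cathode - E_anode.
E_cell = -1.304 - (-1.578)
E_cell = 0.274 V, rounded to 3 dp:

0.274 V


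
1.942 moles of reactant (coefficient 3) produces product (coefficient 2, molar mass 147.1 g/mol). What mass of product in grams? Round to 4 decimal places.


Use the coefficient ratio to convert reactant moles to product moles, then multiply by the product's molar mass.
moles_P = moles_R * (coeff_P / coeff_R) = 1.942 * (2/3) = 1.294667
mass_P = moles_P * M_P = 1.294667 * 147.1
mass_P = 190.4455157 g, rounded to 4 dp:

190.4455 g


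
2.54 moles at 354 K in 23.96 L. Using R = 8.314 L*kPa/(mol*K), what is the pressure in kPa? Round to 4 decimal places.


PV = nRT, solve for P = nRT / V.
nRT = 2.54 * 8.314 * 354 = 7475.6162
P = 7475.6162 / 23.96
P = 312.00401503 kPa, rounded to 4 dp:

312.0040 kPa


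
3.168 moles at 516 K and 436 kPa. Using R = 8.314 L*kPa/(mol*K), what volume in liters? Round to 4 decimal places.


PV = nRT, solve for V = nRT / P.
nRT = 3.168 * 8.314 * 516 = 13590.796
V = 13590.796 / 436
V = 31.17155046 L, rounded to 4 dp:

31.1716 L


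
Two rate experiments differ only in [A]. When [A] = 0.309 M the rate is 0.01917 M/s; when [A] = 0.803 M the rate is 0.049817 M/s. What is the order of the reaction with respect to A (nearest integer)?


Rate is proportional to [A]^n, so rate2/rate1 = ([A]2/[A]1)^n. Take logs to solve for n.
rate2/rate1 = 0.049817 / 0.01917 = 2.5987
[A]2/[A]1 = 0.803 / 0.309 = 2.5987
n = ln(2.5987) / ln(2.5987) = 1.0
Nearest integer order:

1


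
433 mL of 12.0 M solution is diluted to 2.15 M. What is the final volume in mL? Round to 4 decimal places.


Dilution: M1*V1 = M2*V2, solve for V2.
V2 = M1*V1 / M2
V2 = 12.0 * 433 / 2.15
V2 = 5196.0 / 2.15
V2 = 2416.74418605 mL, rounded to 4 dp:

2416.7442 mL


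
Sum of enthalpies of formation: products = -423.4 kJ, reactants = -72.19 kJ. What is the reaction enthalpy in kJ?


dH_rxn = sum(dH_f products) - sum(dH_f reactants)
dH_rxn = -423.4 - (-72.19)
dH_rxn = -351.21 kJ:

-351.21 kJ


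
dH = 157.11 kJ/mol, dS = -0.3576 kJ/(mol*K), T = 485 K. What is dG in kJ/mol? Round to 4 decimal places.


Gibbs: dG = dH - T*dS (consistent units, dS already in kJ/(mol*K)).
T*dS = 485 * -0.3576 = -173.436
dG = 157.11 - (-173.436)
dG = 330.546 kJ/mol, rounded to 4 dp:

330.5460 kJ/mol


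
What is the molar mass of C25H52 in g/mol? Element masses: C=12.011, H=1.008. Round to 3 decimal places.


M = sum(count * atomic_mass) over atoms.
M = 25*12.011 + 52*1.008
M = 300.275 + 52.416
M = 352.691 g/mol, rounded to 3 dp:

352.691 g/mol


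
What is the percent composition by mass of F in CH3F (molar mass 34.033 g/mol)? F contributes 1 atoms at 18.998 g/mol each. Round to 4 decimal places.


pct = 100 * (n_elem * M_elem) / M_total
mass_contribution = 1 * 18.998 = 18.998 g/mol
pct = 100 * 18.998 / 34.033
pct = 55.82229013 %, rounded to 4 dp:

55.8223 %


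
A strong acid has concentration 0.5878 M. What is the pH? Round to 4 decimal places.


A strong acid dissociates completely, so [H+] equals the given concentration.
pH = -log10([H+]) = -log10(0.5878)
pH = 0.23077042, rounded to 4 dp:

0.2308


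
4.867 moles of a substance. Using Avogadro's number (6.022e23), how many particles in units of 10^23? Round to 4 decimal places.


N = n * NA, then divide by 1e23 for the requested units.
N / 1e23 = n * 6.022
N / 1e23 = 4.867 * 6.022
N / 1e23 = 29.309074, rounded to 4 dp:

29.3091


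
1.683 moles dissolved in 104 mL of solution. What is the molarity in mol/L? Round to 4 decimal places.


Convert volume to liters: V_L = V_mL / 1000.
V_L = 104 / 1000 = 0.104 L
M = n / V_L = 1.683 / 0.104
M = 16.18269231 mol/L, rounded to 4 dp:

16.1827 mol/L


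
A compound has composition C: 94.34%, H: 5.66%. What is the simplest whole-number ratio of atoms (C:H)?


Assume 100 g of compound, divide each mass% by atomic mass to get moles, then normalize by the smallest to get a raw atom ratio.
Moles per 100 g: C: 94.34/12.011 = 7.8545, H: 5.66/1.008 = 5.6151
Raw ratio (divide by min = 5.6151): C: 1.399, H: 1.0
Multiply by 5 to clear fractions: C: 6.994 ~= 7, H: 5.0 ~= 5
Reduce by GCD to get the simplest whole-number ratio:

7:5


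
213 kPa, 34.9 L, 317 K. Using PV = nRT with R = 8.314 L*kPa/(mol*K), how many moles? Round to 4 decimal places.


PV = nRT, solve for n = PV / (RT).
PV = 213 * 34.9 = 7433.7
RT = 8.314 * 317 = 2635.538
n = 7433.7 / 2635.538
n = 2.82056263 mol, rounded to 4 dp:

2.8206 mol


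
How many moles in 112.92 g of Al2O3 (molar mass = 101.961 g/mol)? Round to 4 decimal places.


n = mass / M
n = 112.92 / 101.961
n = 1.10748227 mol, rounded to 4 dp:

1.1075 mol


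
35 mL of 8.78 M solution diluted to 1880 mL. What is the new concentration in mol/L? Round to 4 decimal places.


Dilution: M1*V1 = M2*V2, solve for M2.
M2 = M1*V1 / V2
M2 = 8.78 * 35 / 1880
M2 = 307.3 / 1880
M2 = 0.16345745 mol/L, rounded to 4 dp:

0.1635 mol/L


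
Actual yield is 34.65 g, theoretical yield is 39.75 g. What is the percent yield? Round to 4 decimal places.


% yield = 100 * actual / theoretical
% yield = 100 * 34.65 / 39.75
% yield = 87.16981132 %, rounded to 4 dp:

87.1698 %


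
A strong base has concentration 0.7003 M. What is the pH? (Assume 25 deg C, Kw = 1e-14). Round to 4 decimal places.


A strong base dissociates completely, so [OH-] equals the given concentration.
pOH = -log10([OH-]) = -log10(0.7003) = 0.154716
pH = 14 - pOH = 14 - 0.154716
pH = 13.845284, rounded to 4 dp:

13.8453


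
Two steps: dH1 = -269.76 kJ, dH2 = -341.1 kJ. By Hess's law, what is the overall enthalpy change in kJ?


Hess's law: enthalpy is a state function, so add the step enthalpies.
dH_total = dH1 + dH2 = -269.76 + (-341.1)
dH_total = -610.86 kJ:

-610.86 kJ


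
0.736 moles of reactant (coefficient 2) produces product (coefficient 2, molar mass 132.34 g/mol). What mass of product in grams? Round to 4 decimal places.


Use the coefficient ratio to convert reactant moles to product moles, then multiply by the product's molar mass.
moles_P = moles_R * (coeff_P / coeff_R) = 0.736 * (2/2) = 0.736
mass_P = moles_P * M_P = 0.736 * 132.34
mass_P = 97.40224 g, rounded to 4 dp:

97.4022 g


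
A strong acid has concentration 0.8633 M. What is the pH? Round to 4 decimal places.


A strong acid dissociates completely, so [H+] equals the given concentration.
pH = -log10([H+]) = -log10(0.8633)
pH = 0.06383826, rounded to 4 dp:

0.0638


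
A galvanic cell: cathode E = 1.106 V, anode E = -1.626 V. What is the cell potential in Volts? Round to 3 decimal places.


Standard cell potential: E_cell = E_cathode - E_anode.
E_cell = 1.106 - (-1.626)
E_cell = 2.732 V, rounded to 3 dp:

2.732 V


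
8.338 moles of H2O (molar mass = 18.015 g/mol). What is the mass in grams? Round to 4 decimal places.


mass = n * M
mass = 8.338 * 18.015
mass = 150.20907 g, rounded to 4 dp:

150.2091 g


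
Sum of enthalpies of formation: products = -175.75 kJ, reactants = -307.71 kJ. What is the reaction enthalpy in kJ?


dH_rxn = sum(dH_f products) - sum(dH_f reactants)
dH_rxn = -175.75 - (-307.71)
dH_rxn = 131.96 kJ:

131.96 kJ


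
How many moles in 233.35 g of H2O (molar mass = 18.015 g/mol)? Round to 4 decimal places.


n = mass / M
n = 233.35 / 18.015
n = 12.95309464 mol, rounded to 4 dp:

12.9531 mol


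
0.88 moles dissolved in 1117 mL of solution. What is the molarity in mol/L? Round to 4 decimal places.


Convert volume to liters: V_L = V_mL / 1000.
V_L = 1117 / 1000 = 1.117 L
M = n / V_L = 0.88 / 1.117
M = 0.78782453 mol/L, rounded to 4 dp:

0.7878 mol/L


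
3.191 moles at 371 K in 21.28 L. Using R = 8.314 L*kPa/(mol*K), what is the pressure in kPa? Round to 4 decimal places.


PV = nRT, solve for P = nRT / V.
nRT = 3.191 * 8.314 * 371 = 9842.6204
P = 9842.6204 / 21.28
P = 462.52915414 kPa, rounded to 4 dp:

462.5292 kPa


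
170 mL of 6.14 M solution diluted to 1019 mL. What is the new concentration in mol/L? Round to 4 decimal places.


Dilution: M1*V1 = M2*V2, solve for M2.
M2 = M1*V1 / V2
M2 = 6.14 * 170 / 1019
M2 = 1043.8 / 1019
M2 = 1.02433759 mol/L, rounded to 4 dp:

1.0243 mol/L


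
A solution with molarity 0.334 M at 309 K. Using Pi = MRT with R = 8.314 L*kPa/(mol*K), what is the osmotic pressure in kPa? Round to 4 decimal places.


Osmotic pressure (van't Hoff): Pi = M*R*T.
RT = 8.314 * 309 = 2569.026
Pi = 0.334 * 2569.026
Pi = 858.054684 kPa, rounded to 4 dp:

858.0547 kPa


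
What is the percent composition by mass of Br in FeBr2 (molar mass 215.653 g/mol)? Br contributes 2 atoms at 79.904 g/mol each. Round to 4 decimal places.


pct = 100 * (n_elem * M_elem) / M_total
mass_contribution = 2 * 79.904 = 159.808 g/mol
pct = 100 * 159.808 / 215.653
pct = 74.10423226 %, rounded to 4 dp:

74.1042 %


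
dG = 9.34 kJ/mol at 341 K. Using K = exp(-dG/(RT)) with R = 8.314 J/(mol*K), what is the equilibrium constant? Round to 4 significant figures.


dG is in kJ/mol; multiply by 1000 to match R in J/(mol*K).
RT = 8.314 * 341 = 2835.074 J/mol
exponent = -dG*1000 / (RT) = -(9.34*1000) / 2835.074 = -3.29444664
K = exp(-3.29444664)
K = 0.037088563, rounded to 4 significant figures:

0.03709


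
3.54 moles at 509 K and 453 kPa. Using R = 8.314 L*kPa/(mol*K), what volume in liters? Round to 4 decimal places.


PV = nRT, solve for V = nRT / P.
nRT = 3.54 * 8.314 * 509 = 14980.664
V = 14980.664 / 453
V = 33.06989845 L, rounded to 4 dp:

33.0699 L


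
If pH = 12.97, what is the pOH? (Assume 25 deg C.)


At 25 deg C, pH + pOH = 14.
pOH = 14 - pH = 14 - 12.97
pOH = 1.03:

1.03


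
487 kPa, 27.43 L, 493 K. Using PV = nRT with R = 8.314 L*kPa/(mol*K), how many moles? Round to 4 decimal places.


PV = nRT, solve for n = PV / (RT).
PV = 487 * 27.43 = 13358.41
RT = 8.314 * 493 = 4098.802
n = 13358.41 / 4098.802
n = 3.25910107 mol, rounded to 4 dp:

3.2591 mol


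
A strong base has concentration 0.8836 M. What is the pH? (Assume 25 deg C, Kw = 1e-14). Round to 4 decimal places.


A strong base dissociates completely, so [OH-] equals the given concentration.
pOH = -log10([OH-]) = -log10(0.8836) = 0.053744
pH = 14 - pOH = 14 - 0.053744
pH = 13.946256, rounded to 4 dp:

13.9463


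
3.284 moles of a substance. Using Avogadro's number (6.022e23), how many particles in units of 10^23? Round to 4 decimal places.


N = n * NA, then divide by 1e23 for the requested units.
N / 1e23 = n * 6.022
N / 1e23 = 3.284 * 6.022
N / 1e23 = 19.776248, rounded to 4 dp:

19.7762


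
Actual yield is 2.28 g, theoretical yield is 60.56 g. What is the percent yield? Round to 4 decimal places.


% yield = 100 * actual / theoretical
% yield = 100 * 2.28 / 60.56
% yield = 3.76486129 %, rounded to 4 dp:

3.7649 %


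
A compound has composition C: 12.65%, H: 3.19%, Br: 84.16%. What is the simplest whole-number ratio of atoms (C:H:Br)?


Assume 100 g of compound, divide each mass% by atomic mass to get moles, then normalize by the smallest to get a raw atom ratio.
Moles per 100 g: C: 12.65/12.011 = 1.0532, H: 3.19/1.008 = 3.1647, Br: 84.16/79.904 = 1.0533
Raw ratio (divide by min = 1.0532): C: 1.0, H: 3.005, Br: 1.0
Multiply by 1 to clear fractions: C: 1.0 ~= 1, H: 3.005 ~= 3, Br: 1.0 ~= 1
Reduce by GCD to get the simplest whole-number ratio:

1:3:1


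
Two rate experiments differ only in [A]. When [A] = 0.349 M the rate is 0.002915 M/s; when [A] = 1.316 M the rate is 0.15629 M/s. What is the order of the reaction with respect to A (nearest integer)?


Rate is proportional to [A]^n, so rate2/rate1 = ([A]2/[A]1)^n. Take logs to solve for n.
rate2/rate1 = 0.15629 / 0.002915 = 53.6158
[A]2/[A]1 = 1.316 / 0.349 = 3.7708
n = ln(53.6158) / ln(3.7708) = 3.0
Nearest integer order:

3


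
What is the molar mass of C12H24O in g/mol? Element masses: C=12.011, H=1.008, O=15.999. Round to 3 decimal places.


M = sum(count * atomic_mass) over atoms.
M = 12*12.011 + 24*1.008 + 1*15.999
M = 144.132 + 24.192 + 15.999
M = 184.323 g/mol, rounded to 3 dp:

184.323 g/mol


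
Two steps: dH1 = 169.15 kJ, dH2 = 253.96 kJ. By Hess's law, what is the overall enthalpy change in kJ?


Hess's law: enthalpy is a state function, so add the step enthalpies.
dH_total = dH1 + dH2 = 169.15 + (253.96)
dH_total = 423.11 kJ:

423.11 kJ


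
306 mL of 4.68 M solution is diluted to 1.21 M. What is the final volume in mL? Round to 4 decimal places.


Dilution: M1*V1 = M2*V2, solve for V2.
V2 = M1*V1 / M2
V2 = 4.68 * 306 / 1.21
V2 = 1432.08 / 1.21
V2 = 1183.53719008 mL, rounded to 4 dp:

1183.5372 mL


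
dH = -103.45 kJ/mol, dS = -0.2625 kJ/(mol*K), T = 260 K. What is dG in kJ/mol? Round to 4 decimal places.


Gibbs: dG = dH - T*dS (consistent units, dS already in kJ/(mol*K)).
T*dS = 260 * -0.2625 = -68.25
dG = -103.45 - (-68.25)
dG = -35.2 kJ/mol, rounded to 4 dp:

-35.2000 kJ/mol


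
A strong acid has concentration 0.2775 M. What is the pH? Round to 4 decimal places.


A strong acid dissociates completely, so [H+] equals the given concentration.
pH = -log10([H+]) = -log10(0.2775)
pH = 0.55673701, rounded to 4 dp:

0.5567


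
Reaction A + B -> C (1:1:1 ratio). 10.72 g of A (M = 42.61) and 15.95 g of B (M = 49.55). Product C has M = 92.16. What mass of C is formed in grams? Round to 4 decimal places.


Find moles of each reactant; the smaller value is the limiting reagent in a 1:1:1 reaction, so moles_C equals moles of the limiter.
n_A = mass_A / M_A = 10.72 / 42.61 = 0.251584 mol
n_B = mass_B / M_B = 15.95 / 49.55 = 0.321897 mol
Limiting reagent: A (smaller), n_limiting = 0.251584 mol
mass_C = n_limiting * M_C = 0.251584 * 92.16
mass_C = 23.18598144 g, rounded to 4 dp:

23.1860 g


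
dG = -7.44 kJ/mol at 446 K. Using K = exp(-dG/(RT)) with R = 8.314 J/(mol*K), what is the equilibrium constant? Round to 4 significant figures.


dG is in kJ/mol; multiply by 1000 to match R in J/(mol*K).
RT = 8.314 * 446 = 3708.044 J/mol
exponent = -dG*1000 / (RT) = -(-7.44*1000) / 3708.044 = 2.00644868
K = exp(2.00644868)
K = 7.4368597, rounded to 4 significant figures:

7.437


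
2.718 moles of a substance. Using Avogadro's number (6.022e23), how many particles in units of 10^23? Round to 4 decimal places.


N = n * NA, then divide by 1e23 for the requested units.
N / 1e23 = n * 6.022
N / 1e23 = 2.718 * 6.022
N / 1e23 = 16.367796, rounded to 4 dp:

16.3678


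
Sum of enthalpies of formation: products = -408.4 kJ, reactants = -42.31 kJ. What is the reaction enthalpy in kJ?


dH_rxn = sum(dH_f products) - sum(dH_f reactants)
dH_rxn = -408.4 - (-42.31)
dH_rxn = -366.09 kJ:

-366.09 kJ


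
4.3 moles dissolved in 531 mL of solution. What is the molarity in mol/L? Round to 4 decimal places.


Convert volume to liters: V_L = V_mL / 1000.
V_L = 531 / 1000 = 0.531 L
M = n / V_L = 4.3 / 0.531
M = 8.09792844 mol/L, rounded to 4 dp:

8.0979 mol/L


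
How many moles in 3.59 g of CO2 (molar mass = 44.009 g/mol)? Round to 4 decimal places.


n = mass / M
n = 3.59 / 44.009
n = 0.08157422 mol, rounded to 4 dp:

0.0816 mol


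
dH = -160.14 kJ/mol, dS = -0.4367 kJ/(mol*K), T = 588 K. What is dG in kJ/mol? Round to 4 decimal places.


Gibbs: dG = dH - T*dS (consistent units, dS already in kJ/(mol*K)).
T*dS = 588 * -0.4367 = -256.7796
dG = -160.14 - (-256.7796)
dG = 96.6396 kJ/mol, rounded to 4 dp:

96.6396 kJ/mol


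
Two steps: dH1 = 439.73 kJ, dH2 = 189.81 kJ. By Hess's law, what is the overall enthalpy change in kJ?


Hess's law: enthalpy is a state function, so add the step enthalpies.
dH_total = dH1 + dH2 = 439.73 + (189.81)
dH_total = 629.54 kJ:

629.54 kJ


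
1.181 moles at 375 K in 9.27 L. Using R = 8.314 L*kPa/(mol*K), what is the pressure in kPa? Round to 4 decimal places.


PV = nRT, solve for P = nRT / V.
nRT = 1.181 * 8.314 * 375 = 3682.0628
P = 3682.0628 / 9.27
P = 397.20202805 kPa, rounded to 4 dp:

397.2020 kPa


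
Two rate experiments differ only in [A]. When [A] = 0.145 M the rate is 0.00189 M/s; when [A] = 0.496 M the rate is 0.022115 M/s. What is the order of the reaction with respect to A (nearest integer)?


Rate is proportional to [A]^n, so rate2/rate1 = ([A]2/[A]1)^n. Take logs to solve for n.
rate2/rate1 = 0.022115 / 0.00189 = 11.7011
[A]2/[A]1 = 0.496 / 0.145 = 3.4207
n = ln(11.7011) / ln(3.4207) = 2.0
Nearest integer order:

2


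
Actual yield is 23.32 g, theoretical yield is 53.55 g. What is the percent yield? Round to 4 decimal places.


% yield = 100 * actual / theoretical
% yield = 100 * 23.32 / 53.55
% yield = 43.5480859 %, rounded to 4 dp:

43.5481 %


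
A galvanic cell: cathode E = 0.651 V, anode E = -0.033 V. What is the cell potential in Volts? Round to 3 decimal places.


Standard cell potential: E_cell = E_cathode - E_anode.
E_cell = 0.651 - (-0.033)
E_cell = 0.684 V, rounded to 3 dp:

0.684 V


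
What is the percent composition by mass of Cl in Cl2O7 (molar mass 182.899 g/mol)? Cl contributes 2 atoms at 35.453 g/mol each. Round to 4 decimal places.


pct = 100 * (n_elem * M_elem) / M_total
mass_contribution = 2 * 35.453 = 70.906 g/mol
pct = 100 * 70.906 / 182.899
pct = 38.76784455 %, rounded to 4 dp:

38.7678 %


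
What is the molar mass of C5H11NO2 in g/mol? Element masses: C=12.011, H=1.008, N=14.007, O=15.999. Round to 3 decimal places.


M = sum(count * atomic_mass) over atoms.
M = 5*12.011 + 11*1.008 + 1*14.007 + 2*15.999
M = 60.055 + 11.088 + 14.007 + 31.998
M = 117.148 g/mol, rounded to 3 dp:

117.148 g/mol


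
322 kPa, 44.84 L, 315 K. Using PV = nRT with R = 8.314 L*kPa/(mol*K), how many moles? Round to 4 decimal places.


PV = nRT, solve for n = PV / (RT).
PV = 322 * 44.84 = 14438.48
RT = 8.314 * 315 = 2618.91
n = 14438.48 / 2618.91
n = 5.51316387 mol, rounded to 4 dp:

5.5132 mol


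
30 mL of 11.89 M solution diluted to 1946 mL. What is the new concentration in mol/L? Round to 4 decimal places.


Dilution: M1*V1 = M2*V2, solve for M2.
M2 = M1*V1 / V2
M2 = 11.89 * 30 / 1946
M2 = 356.7 / 1946
M2 = 0.18329908 mol/L, rounded to 4 dp:

0.1833 mol/L


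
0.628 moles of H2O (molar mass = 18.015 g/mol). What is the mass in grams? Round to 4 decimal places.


mass = n * M
mass = 0.628 * 18.015
mass = 11.31342 g, rounded to 4 dp:

11.3134 g


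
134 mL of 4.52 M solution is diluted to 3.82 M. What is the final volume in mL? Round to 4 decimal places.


Dilution: M1*V1 = M2*V2, solve for V2.
V2 = M1*V1 / M2
V2 = 4.52 * 134 / 3.82
V2 = 605.68 / 3.82
V2 = 158.55497382 mL, rounded to 4 dp:

158.5550 mL


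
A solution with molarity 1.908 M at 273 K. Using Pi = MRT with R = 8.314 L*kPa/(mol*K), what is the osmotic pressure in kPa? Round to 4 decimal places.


Osmotic pressure (van't Hoff): Pi = M*R*T.
RT = 8.314 * 273 = 2269.722
Pi = 1.908 * 2269.722
Pi = 4330.629576 kPa, rounded to 4 dp:

4330.6296 kPa


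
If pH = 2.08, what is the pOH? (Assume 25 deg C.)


At 25 deg C, pH + pOH = 14.
pOH = 14 - pH = 14 - 2.08
pOH = 11.92:

11.92


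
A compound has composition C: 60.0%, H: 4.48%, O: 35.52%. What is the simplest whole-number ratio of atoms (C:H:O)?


Assume 100 g of compound, divide each mass% by atomic mass to get moles, then normalize by the smallest to get a raw atom ratio.
Moles per 100 g: C: 60.0/12.011 = 4.9954, H: 4.48/1.008 = 4.4444, O: 35.52/15.999 = 2.2201
Raw ratio (divide by min = 2.2201): C: 2.25, H: 2.002, O: 1.0
Multiply by 4 to clear fractions: C: 9.0 ~= 9, H: 8.008 ~= 8, O: 4.0 ~= 4
Reduce by GCD to get the simplest whole-number ratio:

9:8:4


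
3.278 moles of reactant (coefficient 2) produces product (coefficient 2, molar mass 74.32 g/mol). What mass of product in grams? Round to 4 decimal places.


Use the coefficient ratio to convert reactant moles to product moles, then multiply by the product's molar mass.
moles_P = moles_R * (coeff_P / coeff_R) = 3.278 * (2/2) = 3.278
mass_P = moles_P * M_P = 3.278 * 74.32
mass_P = 243.62096 g, rounded to 4 dp:

243.6210 g


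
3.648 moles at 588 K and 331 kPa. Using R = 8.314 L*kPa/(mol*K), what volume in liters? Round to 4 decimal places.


PV = nRT, solve for V = nRT / P.
nRT = 3.648 * 8.314 * 588 = 17833.7295
V = 17833.7295 / 331
V = 53.87833686 L, rounded to 4 dp:

53.8783 L


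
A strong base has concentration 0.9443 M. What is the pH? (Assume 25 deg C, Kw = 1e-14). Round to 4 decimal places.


A strong base dissociates completely, so [OH-] equals the given concentration.
pOH = -log10([OH-]) = -log10(0.9443) = 0.02489
pH = 14 - pOH = 14 - 0.02489
pH = 13.97511, rounded to 4 dp:

13.9751


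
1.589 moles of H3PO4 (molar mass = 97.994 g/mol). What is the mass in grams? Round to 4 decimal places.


mass = n * M
mass = 1.589 * 97.994
mass = 155.712466 g, rounded to 4 dp:

155.7125 g


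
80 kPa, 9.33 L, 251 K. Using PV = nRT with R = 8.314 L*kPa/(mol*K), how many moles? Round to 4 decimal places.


PV = nRT, solve for n = PV / (RT).
PV = 80 * 9.33 = 746.4
RT = 8.314 * 251 = 2086.814
n = 746.4 / 2086.814
n = 0.35767443 mol, rounded to 4 dp:

0.3577 mol


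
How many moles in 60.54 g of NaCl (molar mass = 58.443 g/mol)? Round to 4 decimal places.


n = mass / M
n = 60.54 / 58.443
n = 1.03588111 mol, rounded to 4 dp:

1.0359 mol


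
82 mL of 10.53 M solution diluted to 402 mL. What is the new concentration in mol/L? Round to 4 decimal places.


Dilution: M1*V1 = M2*V2, solve for M2.
M2 = M1*V1 / V2
M2 = 10.53 * 82 / 402
M2 = 863.46 / 402
M2 = 2.14791045 mol/L, rounded to 4 dp:

2.1479 mol/L


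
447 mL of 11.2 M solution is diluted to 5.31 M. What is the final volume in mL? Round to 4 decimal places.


Dilution: M1*V1 = M2*V2, solve for V2.
V2 = M1*V1 / M2
V2 = 11.2 * 447 / 5.31
V2 = 5006.4 / 5.31
V2 = 942.82485876 mL, rounded to 4 dp:

942.8249 mL


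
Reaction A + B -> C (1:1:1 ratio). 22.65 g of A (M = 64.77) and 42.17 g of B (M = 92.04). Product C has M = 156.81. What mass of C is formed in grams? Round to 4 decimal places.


Find moles of each reactant; the smaller value is the limiting reagent in a 1:1:1 reaction, so moles_C equals moles of the limiter.
n_A = mass_A / M_A = 22.65 / 64.77 = 0.349699 mol
n_B = mass_B / M_B = 42.17 / 92.04 = 0.45817 mol
Limiting reagent: A (smaller), n_limiting = 0.349699 mol
mass_C = n_limiting * M_C = 0.349699 * 156.81
mass_C = 54.83630019 g, rounded to 4 dp:

54.8363 g


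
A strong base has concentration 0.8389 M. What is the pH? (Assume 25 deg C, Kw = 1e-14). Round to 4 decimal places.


A strong base dissociates completely, so [OH-] equals the given concentration.
pOH = -log10([OH-]) = -log10(0.8389) = 0.07629
pH = 14 - pOH = 14 - 0.07629
pH = 13.92371, rounded to 4 dp:

13.9237


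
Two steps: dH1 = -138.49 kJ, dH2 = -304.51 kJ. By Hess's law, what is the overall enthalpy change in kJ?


Hess's law: enthalpy is a state function, so add the step enthalpies.
dH_total = dH1 + dH2 = -138.49 + (-304.51)
dH_total = -443.0 kJ:

-443.00 kJ


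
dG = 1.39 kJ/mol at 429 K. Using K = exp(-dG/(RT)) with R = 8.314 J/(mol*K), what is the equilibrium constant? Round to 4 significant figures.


dG is in kJ/mol; multiply by 1000 to match R in J/(mol*K).
RT = 8.314 * 429 = 3566.706 J/mol
exponent = -dG*1000 / (RT) = -(1.39*1000) / 3566.706 = -0.38971533
K = exp(-0.38971533)
K = 0.67724964, rounded to 4 significant figures:

0.6772


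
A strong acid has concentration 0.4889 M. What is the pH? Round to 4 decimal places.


A strong acid dissociates completely, so [H+] equals the given concentration.
pH = -log10([H+]) = -log10(0.4889)
pH = 0.31077996, rounded to 4 dp:

0.3108


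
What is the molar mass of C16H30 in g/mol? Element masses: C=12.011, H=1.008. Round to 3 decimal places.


M = sum(count * atomic_mass) over atoms.
M = 16*12.011 + 30*1.008
M = 192.176 + 30.24
M = 222.416 g/mol, rounded to 3 dp:

222.416 g/mol


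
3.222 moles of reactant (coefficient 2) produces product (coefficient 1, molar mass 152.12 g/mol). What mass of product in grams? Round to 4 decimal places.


Use the coefficient ratio to convert reactant moles to product moles, then multiply by the product's molar mass.
moles_P = moles_R * (coeff_P / coeff_R) = 3.222 * (1/2) = 1.611
mass_P = moles_P * M_P = 1.611 * 152.12
mass_P = 245.06532 g, rounded to 4 dp:

245.0653 g


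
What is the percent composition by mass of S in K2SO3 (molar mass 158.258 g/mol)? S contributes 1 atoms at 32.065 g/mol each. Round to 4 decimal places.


pct = 100 * (n_elem * M_elem) / M_total
mass_contribution = 1 * 32.065 = 32.065 g/mol
pct = 100 * 32.065 / 158.258
pct = 20.26121902 %, rounded to 4 dp:

20.2612 %


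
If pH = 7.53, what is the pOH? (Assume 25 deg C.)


At 25 deg C, pH + pOH = 14.
pOH = 14 - pH = 14 - 7.53
pOH = 6.47:

6.47


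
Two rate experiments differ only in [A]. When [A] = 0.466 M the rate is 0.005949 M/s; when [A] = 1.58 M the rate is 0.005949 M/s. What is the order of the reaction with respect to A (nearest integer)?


Rate is proportional to [A]^n, so rate2/rate1 = ([A]2/[A]1)^n. Take logs to solve for n.
rate2/rate1 = 0.005949 / 0.005949 = 1.0
[A]2/[A]1 = 1.58 / 0.466 = 3.3906
n = ln(1.0) / ln(3.3906) = 0.0
Nearest integer order:

0


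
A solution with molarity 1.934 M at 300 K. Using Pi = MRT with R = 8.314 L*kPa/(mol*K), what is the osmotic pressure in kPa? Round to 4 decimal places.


Osmotic pressure (van't Hoff): Pi = M*R*T.
RT = 8.314 * 300 = 2494.2
Pi = 1.934 * 2494.2
Pi = 4823.7828 kPa, rounded to 4 dp:

4823.7828 kPa


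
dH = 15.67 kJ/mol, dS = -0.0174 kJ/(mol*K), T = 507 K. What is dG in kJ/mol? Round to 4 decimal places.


Gibbs: dG = dH - T*dS (consistent units, dS already in kJ/(mol*K)).
T*dS = 507 * -0.0174 = -8.8218
dG = 15.67 - (-8.8218)
dG = 24.4918 kJ/mol, rounded to 4 dp:

24.4918 kJ/mol


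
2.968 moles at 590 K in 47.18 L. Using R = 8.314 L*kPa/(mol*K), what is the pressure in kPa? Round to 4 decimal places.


PV = nRT, solve for P = nRT / V.
nRT = 2.968 * 8.314 * 590 = 14558.8117
P = 14558.8117 / 47.18
P = 308.58015473 kPa, rounded to 4 dp:

308.5802 kPa


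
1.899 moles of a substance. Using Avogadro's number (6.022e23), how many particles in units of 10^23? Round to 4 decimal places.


N = n * NA, then divide by 1e23 for the requested units.
N / 1e23 = n * 6.022
N / 1e23 = 1.899 * 6.022
N / 1e23 = 11.435778, rounded to 4 dp:

11.4358


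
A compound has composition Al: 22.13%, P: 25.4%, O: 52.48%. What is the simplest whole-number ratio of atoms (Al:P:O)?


Assume 100 g of compound, divide each mass% by atomic mass to get moles, then normalize by the smallest to get a raw atom ratio.
Moles per 100 g: Al: 22.13/26.982 = 0.8202, P: 25.4/30.974 = 0.82, O: 52.48/15.999 = 3.2802
Raw ratio (divide by min = 0.82): Al: 1.0, P: 1.0, O: 4.0
Multiply by 1 to clear fractions: Al: 1.0 ~= 1, P: 1.0 ~= 1, O: 4.0 ~= 4
Reduce by GCD to get the simplest whole-number ratio:

1:1:4


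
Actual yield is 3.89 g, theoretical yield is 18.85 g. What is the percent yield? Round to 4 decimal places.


% yield = 100 * actual / theoretical
% yield = 100 * 3.89 / 18.85
% yield = 20.63660477 %, rounded to 4 dp:

20.6366 %


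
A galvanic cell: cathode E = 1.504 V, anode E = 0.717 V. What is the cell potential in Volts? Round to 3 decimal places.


Standard cell potential: E_cell = E_cathode - E_anode.
E_cell = 1.504 - (0.717)
E_cell = 0.787 V, rounded to 3 dp:

0.787 V


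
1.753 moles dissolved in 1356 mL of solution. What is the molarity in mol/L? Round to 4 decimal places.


Convert volume to liters: V_L = V_mL / 1000.
V_L = 1356 / 1000 = 1.356 L
M = n / V_L = 1.753 / 1.356
M = 1.29277286 mol/L, rounded to 4 dp:

1.2928 mol/L


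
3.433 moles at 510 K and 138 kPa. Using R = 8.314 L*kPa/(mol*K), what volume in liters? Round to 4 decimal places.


PV = nRT, solve for V = nRT / P.
nRT = 3.433 * 8.314 * 510 = 14556.4006
V = 14556.4006 / 138
V = 105.48116377 L, rounded to 4 dp:

105.4812 L


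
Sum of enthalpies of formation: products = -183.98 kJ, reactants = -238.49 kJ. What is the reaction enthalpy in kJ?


dH_rxn = sum(dH_f products) - sum(dH_f reactants)
dH_rxn = -183.98 - (-238.49)
dH_rxn = 54.51 kJ:

54.51 kJ


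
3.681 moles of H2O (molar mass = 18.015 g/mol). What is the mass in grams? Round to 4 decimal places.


mass = n * M
mass = 3.681 * 18.015
mass = 66.313215 g, rounded to 4 dp:

66.3132 g


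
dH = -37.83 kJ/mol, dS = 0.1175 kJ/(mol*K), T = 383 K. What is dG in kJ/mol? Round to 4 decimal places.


Gibbs: dG = dH - T*dS (consistent units, dS already in kJ/(mol*K)).
T*dS = 383 * 0.1175 = 45.0025
dG = -37.83 - (45.0025)
dG = -82.8325 kJ/mol, rounded to 4 dp:

-82.8325 kJ/mol


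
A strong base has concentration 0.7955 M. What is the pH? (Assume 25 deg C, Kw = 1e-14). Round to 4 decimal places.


A strong base dissociates completely, so [OH-] equals the given concentration.
pOH = -log10([OH-]) = -log10(0.7955) = 0.09936
pH = 14 - pOH = 14 - 0.09936
pH = 13.90064, rounded to 4 dp:

13.9006


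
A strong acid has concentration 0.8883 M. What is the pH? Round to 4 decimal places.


A strong acid dissociates completely, so [H+] equals the given concentration.
pH = -log10([H+]) = -log10(0.8883)
pH = 0.05144034, rounded to 4 dp:

0.0514


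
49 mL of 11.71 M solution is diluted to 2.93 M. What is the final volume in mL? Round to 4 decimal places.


Dilution: M1*V1 = M2*V2, solve for V2.
V2 = M1*V1 / M2
V2 = 11.71 * 49 / 2.93
V2 = 573.79 / 2.93
V2 = 195.83276451 mL, rounded to 4 dp:

195.8328 mL


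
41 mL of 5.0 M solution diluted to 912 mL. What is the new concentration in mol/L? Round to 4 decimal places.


Dilution: M1*V1 = M2*V2, solve for M2.
M2 = M1*V1 / V2
M2 = 5.0 * 41 / 912
M2 = 205.0 / 912
M2 = 0.2247807 mol/L, rounded to 4 dp:

0.2248 mol/L


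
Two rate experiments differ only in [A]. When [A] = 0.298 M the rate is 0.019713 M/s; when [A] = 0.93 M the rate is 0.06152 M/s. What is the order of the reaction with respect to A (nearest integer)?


Rate is proportional to [A]^n, so rate2/rate1 = ([A]2/[A]1)^n. Take logs to solve for n.
rate2/rate1 = 0.06152 / 0.019713 = 3.1208
[A]2/[A]1 = 0.93 / 0.298 = 3.1208
n = ln(3.1208) / ln(3.1208) = 1.0
Nearest integer order:

1


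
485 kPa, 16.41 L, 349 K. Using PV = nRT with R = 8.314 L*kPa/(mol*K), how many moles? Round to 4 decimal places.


PV = nRT, solve for n = PV / (RT).
PV = 485 * 16.41 = 7958.85
RT = 8.314 * 349 = 2901.586
n = 7958.85 / 2901.586
n = 2.74293094 mol, rounded to 4 dp:

2.7429 mol


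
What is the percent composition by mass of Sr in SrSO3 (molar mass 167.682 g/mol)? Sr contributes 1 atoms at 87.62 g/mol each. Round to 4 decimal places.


pct = 100 * (n_elem * M_elem) / M_total
mass_contribution = 1 * 87.62 = 87.62 g/mol
pct = 100 * 87.62 / 167.682
pct = 52.25367064 %, rounded to 4 dp:

52.2537 %


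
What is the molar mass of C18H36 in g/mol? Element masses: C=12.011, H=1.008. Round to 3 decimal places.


M = sum(count * atomic_mass) over atoms.
M = 18*12.011 + 36*1.008
M = 216.198 + 36.288
M = 252.486 g/mol, rounded to 3 dp:

252.486 g/mol


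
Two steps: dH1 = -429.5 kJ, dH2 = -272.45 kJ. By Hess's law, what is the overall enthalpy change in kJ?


Hess's law: enthalpy is a state function, so add the step enthalpies.
dH_total = dH1 + dH2 = -429.5 + (-272.45)
dH_total = -701.95 kJ:

-701.95 kJ


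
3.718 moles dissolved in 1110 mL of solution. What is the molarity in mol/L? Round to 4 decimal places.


Convert volume to liters: V_L = V_mL / 1000.
V_L = 1110 / 1000 = 1.11 L
M = n / V_L = 3.718 / 1.11
M = 3.34954955 mol/L, rounded to 4 dp:

3.3495 mol/L


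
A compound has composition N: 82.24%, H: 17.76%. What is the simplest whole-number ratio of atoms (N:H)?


Assume 100 g of compound, divide each mass% by atomic mass to get moles, then normalize by the smallest to get a raw atom ratio.
Moles per 100 g: N: 82.24/14.007 = 5.8714, H: 17.76/1.008 = 17.619
Raw ratio (divide by min = 5.8714): N: 1.0, H: 3.001
Multiply by 1 to clear fractions: N: 1.0 ~= 1, H: 3.001 ~= 3
Reduce by GCD to get the simplest whole-number ratio:

1:3


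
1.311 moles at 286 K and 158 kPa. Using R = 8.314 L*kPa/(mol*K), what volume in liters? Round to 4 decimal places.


PV = nRT, solve for V = nRT / P.
nRT = 1.311 * 8.314 * 286 = 3117.301
V = 3117.301 / 158
V = 19.72975316 L, rounded to 4 dp:

19.7298 L


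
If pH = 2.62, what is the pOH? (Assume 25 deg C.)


At 25 deg C, pH + pOH = 14.
pOH = 14 - pH = 14 - 2.62
pOH = 11.38:

11.38


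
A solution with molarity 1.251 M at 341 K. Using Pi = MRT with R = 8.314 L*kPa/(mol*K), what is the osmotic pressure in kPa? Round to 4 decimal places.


Osmotic pressure (van't Hoff): Pi = M*R*T.
RT = 8.314 * 341 = 2835.074
Pi = 1.251 * 2835.074
Pi = 3546.677574 kPa, rounded to 4 dp:

3546.6776 kPa
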